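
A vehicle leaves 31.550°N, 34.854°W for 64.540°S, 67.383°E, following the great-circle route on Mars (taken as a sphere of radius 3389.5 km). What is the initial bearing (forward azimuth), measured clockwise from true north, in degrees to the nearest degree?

150°

With φ₁ = 0.5507, φ₂ = -1.1264, Δλ = 1.7844 rad, the forward-azimuth formula gives
θ = atan2( sin Δλ cos φ₂ , cos φ₁ sin φ₂ − sin φ₁ cos φ₂ cos Δλ ) = atan2(0.4201, -0.7217) = 149.80°.
So the initial bearing is 150°.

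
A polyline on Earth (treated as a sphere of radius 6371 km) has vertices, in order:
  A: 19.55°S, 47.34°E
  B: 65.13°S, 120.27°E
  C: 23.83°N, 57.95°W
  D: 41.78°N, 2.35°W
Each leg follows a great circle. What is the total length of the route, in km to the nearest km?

Leg A→B: central angle 1.1374 rad, distance 7246.5 km.
Leg B→C: central angle 2.4205 rad, distance 15420.9 km.
Leg C→D: central angle 0.8572 rad, distance 5461.1 km.
Total: 7246.5 + 15420.9 + 5461.1 ≈ 28129 km.

28129 km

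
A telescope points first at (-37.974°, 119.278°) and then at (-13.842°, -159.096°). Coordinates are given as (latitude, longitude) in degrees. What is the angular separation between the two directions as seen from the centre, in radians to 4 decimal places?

1.3091 rad

With latitudes φ₁ = -37.974°, φ₂ = -13.842° and longitude difference Δλ = 81.626°:
cos c = sin φ₁ sin φ₂ + cos φ₁ cos φ₂ cos Δλ = (-0.6153)(-0.2392) + (0.7883)(0.9710)(0.1456) = 0.25868,
so c = arccos(0.25868) = 1.30914 rad.
So the angular separation is 1.3091 rad.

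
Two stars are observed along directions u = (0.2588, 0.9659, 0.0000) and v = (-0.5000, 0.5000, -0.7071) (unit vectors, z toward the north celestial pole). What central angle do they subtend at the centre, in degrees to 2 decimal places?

69.29°

u·v = 0.3536; |u| = 1.0000, |v| = 1.0000.
cos θ = (u·v)/(|u||v|) = 0.3536, so θ = 69.29°.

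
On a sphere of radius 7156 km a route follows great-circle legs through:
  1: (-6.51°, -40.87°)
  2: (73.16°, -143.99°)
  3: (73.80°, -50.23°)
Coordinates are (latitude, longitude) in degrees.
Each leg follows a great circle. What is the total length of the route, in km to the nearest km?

15484 km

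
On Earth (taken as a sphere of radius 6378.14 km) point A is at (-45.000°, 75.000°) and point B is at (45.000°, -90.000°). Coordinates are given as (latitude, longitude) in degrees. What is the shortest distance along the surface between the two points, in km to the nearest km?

With latitudes φ₁ = -45.000°, φ₂ = 45.000° and longitude difference Δλ = -165.000°:
cos c = sin φ₁ sin φ₂ + cos φ₁ cos φ₂ cos Δλ = (-0.7071)(0.7071) + (0.7071)(0.7071)(-0.9659) = -0.98296,
so c = arccos(-0.98296) = 2.95674 rad.
Distance = R·c = 6378.14 × 2.9567 ≈ 18858 km.

18858 km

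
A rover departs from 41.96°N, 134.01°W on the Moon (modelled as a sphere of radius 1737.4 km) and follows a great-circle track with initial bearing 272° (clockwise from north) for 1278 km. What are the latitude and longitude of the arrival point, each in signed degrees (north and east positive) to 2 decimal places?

30.87°, 174.61°

Angular distance δ = d/R = 1278/1737.4 = 0.73558 rad; initial bearing θ = 4.7473 rad.
sin φ₂ = sin φ₁ cos δ + cos φ₁ sin δ cos θ = (0.6686)(0.7414) + (0.7436)(0.6710)(0.0349) = 0.5131, so φ₂ = 30.87°.
Δλ = atan2(sin θ sin δ cos φ₁, cos δ − sin φ₁ sin φ₂) = atan2(-0.4987, 0.3983) = -51.382°.
λ₂ = -134.010° − 51.382° = -185.39° → 174.61° after wrapping to (−180°, 180°].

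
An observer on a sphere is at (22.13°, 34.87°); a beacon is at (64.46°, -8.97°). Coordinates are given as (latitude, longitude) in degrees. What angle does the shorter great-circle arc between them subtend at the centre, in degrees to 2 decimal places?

Let φ₁ = 0.3862 rad, φ₂ = 1.1250 rad, and Δλ = -0.7652 rad.
Haversine: a = sin²(Δφ/2) + cos φ₁ cos φ₂ sin²(Δλ/2) = 0.1304 + (0.9263)(0.4311)(0.1394) = 0.18602.
Central angle c = 2·arcsin(√a) = 0.89186 rad.
So the angular separation is 51.10°.

51.10°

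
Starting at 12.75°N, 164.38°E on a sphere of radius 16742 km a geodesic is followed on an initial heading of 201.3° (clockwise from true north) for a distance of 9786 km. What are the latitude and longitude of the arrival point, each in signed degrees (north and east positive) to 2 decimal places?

Angular distance δ = d/R = 9786/16742 = 0.58452 rad; initial bearing θ = 3.5133 rad.
sin φ₂ = sin φ₁ cos δ + cos φ₁ sin δ cos θ = (0.2207)(0.8340) + (0.9753)(0.5518)(-0.9317) = -0.3174, so φ₂ = -18.50°.
Δλ = atan2(sin θ sin δ cos φ₁, cos δ − sin φ₁ sin φ₂) = atan2(-0.1955, 0.9040) = -12.203°.
λ₂ = 164.380° − 12.203° = 152.18°.

-18.50°, 152.18°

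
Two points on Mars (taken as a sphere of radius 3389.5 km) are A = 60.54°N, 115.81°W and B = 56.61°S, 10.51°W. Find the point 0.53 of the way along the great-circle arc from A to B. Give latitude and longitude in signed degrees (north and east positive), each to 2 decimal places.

-0.64°, -57.09°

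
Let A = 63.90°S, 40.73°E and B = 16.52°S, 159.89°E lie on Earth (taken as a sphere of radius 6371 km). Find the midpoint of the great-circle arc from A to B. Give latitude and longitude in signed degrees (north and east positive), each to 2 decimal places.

-54.68°, 132.59°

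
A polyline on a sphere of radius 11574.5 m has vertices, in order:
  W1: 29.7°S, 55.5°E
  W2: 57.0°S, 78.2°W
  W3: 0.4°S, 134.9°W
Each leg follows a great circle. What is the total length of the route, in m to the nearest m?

Leg W1→W2: central angle 1.4820 rad, distance 17153.4 m.
Leg W2→W3: central angle 1.2610 rad, distance 14595.4 m.
Total: 17153.4 + 14595.4 ≈ 31749 m.

31749 m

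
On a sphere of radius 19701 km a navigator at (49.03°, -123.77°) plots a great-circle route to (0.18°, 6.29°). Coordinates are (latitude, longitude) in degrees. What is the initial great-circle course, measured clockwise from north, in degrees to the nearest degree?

57°

With φ₁ = 0.8557, φ₂ = 0.0031, Δλ = 2.2700 rad, the forward-azimuth formula gives
θ = atan2( sin Δλ cos φ₂ , cos φ₁ sin φ₂ − sin φ₁ cos φ₂ cos Δλ ) = atan2(0.7654, 0.4880) = 57.48°.
So the initial bearing is 57°.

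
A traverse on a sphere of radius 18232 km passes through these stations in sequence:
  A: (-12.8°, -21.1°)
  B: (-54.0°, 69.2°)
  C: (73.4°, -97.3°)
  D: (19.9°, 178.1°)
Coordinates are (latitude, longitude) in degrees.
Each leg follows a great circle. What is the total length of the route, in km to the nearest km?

98354 km

Leg A→B: central angle 1.3936 rad, distance 25408.8 km.
Leg B→C: central angle 2.7893 rad, distance 50854.5 km.
Leg C→D: central angle 1.2117 rad, distance 22090.8 km.
Total: 25408.8 + 50854.5 + 22090.8 ≈ 98354 km.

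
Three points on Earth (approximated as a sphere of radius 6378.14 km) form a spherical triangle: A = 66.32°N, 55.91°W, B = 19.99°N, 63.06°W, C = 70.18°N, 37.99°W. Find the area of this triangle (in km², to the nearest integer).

Side lengths (central angles): a = 0.9145, b = 0.1333, c = 0.8127 rad; semiperimeter s = 0.9302.
By l'Huilier's theorem, tan(E/4) = √[tan(s/2) tan((s−a)/2) tan((s−b)/2) tan((s−c)/2)], giving spherical excess E = 0.0396 rad.
Area = E·R² = 0.0396 × (6378.14)² ≈ 1610933 km².

1610933 km²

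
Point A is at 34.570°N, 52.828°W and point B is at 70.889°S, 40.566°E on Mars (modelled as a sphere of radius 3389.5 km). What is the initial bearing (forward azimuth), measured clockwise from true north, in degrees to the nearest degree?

157°

With φ₁ = 0.6034, φ₂ = -1.2372, Δλ = 1.6300 rad, the forward-azimuth formula gives
θ = atan2( sin Δλ cos φ₂ , cos φ₁ sin φ₂ − sin φ₁ cos φ₂ cos Δλ ) = atan2(0.3268, -0.7671) = 156.92°.
So the initial bearing is 157°.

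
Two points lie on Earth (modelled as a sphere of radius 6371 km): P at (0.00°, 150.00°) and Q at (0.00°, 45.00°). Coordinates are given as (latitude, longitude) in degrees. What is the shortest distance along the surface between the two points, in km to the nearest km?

Let φ₁ = 0.0000 rad, φ₂ = 0.0000 rad, and Δλ = -1.8326 rad.
cos c = sin φ₁ sin φ₂ + cos φ₁ cos φ₂ cos Δλ = (0.0000)(0.0000) + (1.0000)(1.0000)(-0.2588) = -0.25882,
so c = arccos(-0.25882) = 1.83260 rad.
Distance = R·c = 6371 × 1.8326 ≈ 11675 km.

11675 km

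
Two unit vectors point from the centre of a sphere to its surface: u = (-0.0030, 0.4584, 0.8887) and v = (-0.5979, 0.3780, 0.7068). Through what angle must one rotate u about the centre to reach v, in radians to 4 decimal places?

u·v = 0.8032; |u| = 1.0000, |v| = 1.0000.
cos θ = (u·v)/(|u||v|) = 0.8033, so θ = 0.6381 rad.

0.6381 rad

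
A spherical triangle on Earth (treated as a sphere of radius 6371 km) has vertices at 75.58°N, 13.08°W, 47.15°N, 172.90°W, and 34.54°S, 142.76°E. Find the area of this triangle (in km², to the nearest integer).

Side lengths (central angles): a = 1.5858, b = 2.3984, c = 0.9871 rad; semiperimeter s = 2.4857.
By l'Huilier's theorem, tan(E/4) = √[tan(s/2) tan((s−a)/2) tan((s−b)/2) tan((s−c)/2)], giving spherical excess E = 0.9427 rad.
Area = E·R² = 0.9427 × (6371)² ≈ 38264414 km².

38264414 km²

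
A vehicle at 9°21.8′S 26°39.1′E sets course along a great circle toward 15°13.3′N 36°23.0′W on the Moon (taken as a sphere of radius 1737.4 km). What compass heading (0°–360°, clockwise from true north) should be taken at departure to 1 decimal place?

With φ₁ = -0.1634, φ₂ = 0.2657, Δλ = -1.1002 rad, the forward-azimuth formula gives
θ = atan2( sin Δλ cos φ₂ , cos φ₁ sin φ₂ − sin φ₁ cos φ₂ cos Δλ ) = atan2(-0.8600, 0.3302) = -68.99°.
Adding 360° brings this into [0°, 360°): 291.0°.

291.0°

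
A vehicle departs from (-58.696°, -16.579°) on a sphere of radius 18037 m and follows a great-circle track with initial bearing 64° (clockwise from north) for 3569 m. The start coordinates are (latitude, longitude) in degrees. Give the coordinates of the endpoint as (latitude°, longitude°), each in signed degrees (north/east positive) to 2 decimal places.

Angular distance δ = d/R = 3569/18037 = 0.19787 rad; initial bearing θ = 1.1170 rad.
sin φ₂ = sin φ₁ cos δ + cos φ₁ sin δ cos θ = (-0.8544)(0.9805) + (0.5196)(0.1966)(0.4384) = -0.7930, so φ₂ = -52.46°.
Δλ = atan2(sin θ sin δ cos φ₁, cos δ − sin φ₁ sin φ₂) = atan2(0.0918, 0.3030) = 16.858°.
λ₂ = -16.579° + 16.858° = 0.28°.

-52.46°, 0.28°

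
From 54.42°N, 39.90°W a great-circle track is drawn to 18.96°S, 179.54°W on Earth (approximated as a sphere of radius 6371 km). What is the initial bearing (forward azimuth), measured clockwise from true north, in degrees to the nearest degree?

303°

With φ₁ = 0.9498, φ₂ = -0.3309, Δλ = -2.4372 rad, the forward-azimuth formula gives
θ = atan2( sin Δλ cos φ₂ , cos φ₁ sin φ₂ − sin φ₁ cos φ₂ cos Δλ ) = atan2(-0.6125, 0.3971) = -57.04°.
Adding 360° brings this into [0°, 360°): 303°.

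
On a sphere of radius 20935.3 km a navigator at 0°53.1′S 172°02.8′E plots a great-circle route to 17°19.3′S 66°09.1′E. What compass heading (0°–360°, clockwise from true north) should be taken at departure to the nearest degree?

252°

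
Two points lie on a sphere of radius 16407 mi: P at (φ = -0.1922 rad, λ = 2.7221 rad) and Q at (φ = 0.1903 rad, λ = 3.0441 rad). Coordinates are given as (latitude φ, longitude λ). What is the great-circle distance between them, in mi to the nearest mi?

8182 mi

With latitudes φ₁ = -11.012°, φ₂ = 10.903° and longitude difference Δλ = 18.449°:
Haversine: a = sin²(Δφ/2) + cos φ₁ cos φ₂ sin²(Δλ/2) = 0.0361 + (0.9816)(0.9819)(0.0257) = 0.06090.
Central angle c = 2·arcsin(√a) = 0.49872 rad.
Distance = R·c = 16407 × 0.4987 ≈ 8182 mi.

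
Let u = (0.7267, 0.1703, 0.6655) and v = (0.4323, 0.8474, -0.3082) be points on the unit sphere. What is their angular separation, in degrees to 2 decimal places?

75.32°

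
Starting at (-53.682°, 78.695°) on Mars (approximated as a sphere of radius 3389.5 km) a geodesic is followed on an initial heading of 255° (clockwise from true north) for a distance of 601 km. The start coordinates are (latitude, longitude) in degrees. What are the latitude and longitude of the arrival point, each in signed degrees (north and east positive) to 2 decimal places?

-55.10°, 61.37°

Angular distance δ = d/R = 601/3389.5 = 0.17731 rad; initial bearing θ = 4.4506 rad.
sin φ₂ = sin φ₁ cos δ + cos φ₁ sin δ cos θ = (-0.8057)(0.9843) + (0.5923)(0.1764)(-0.2588) = -0.8201, so φ₂ = -55.10°.
Δλ = atan2(sin θ sin δ cos φ₁, cos δ − sin φ₁ sin φ₂) = atan2(-0.1009, 0.3235) = -17.324°.
λ₂ = 78.695° − 17.324° = 61.37°.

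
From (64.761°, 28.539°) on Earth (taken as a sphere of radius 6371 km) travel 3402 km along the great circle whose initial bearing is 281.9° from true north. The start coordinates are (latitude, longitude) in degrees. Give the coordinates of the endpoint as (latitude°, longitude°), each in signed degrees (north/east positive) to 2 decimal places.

Angular distance δ = d/R = 3402/6371 = 0.53398 rad; initial bearing θ = 4.9201 rad.
sin φ₂ = sin φ₁ cos δ + cos φ₁ sin δ cos θ = (0.9045)(0.8608) + (0.4264)(0.5090)(0.2062) = 0.8234, so φ₂ = 55.42°.
Δλ = atan2(sin θ sin δ cos φ₁, cos δ − sin φ₁ sin φ₂) = atan2(-0.2124, 0.1160) = -61.349°.
λ₂ = 28.539° − 61.349° = -32.81°.

55.42°, -32.81°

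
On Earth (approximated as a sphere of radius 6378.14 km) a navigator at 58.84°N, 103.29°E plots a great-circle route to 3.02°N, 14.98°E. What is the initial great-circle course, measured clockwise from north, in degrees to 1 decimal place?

Δλ = -88.310° = -1.5413 rad.
y = sin Δλ · cos φ₂ = (-0.9996)(0.9986) = -0.9982
x = cos φ₁ sin φ₂ − sin φ₁ cos φ₂ cos Δλ = (0.5174)(0.0527) − (0.8557)(0.9986)(0.0295) = 0.0021
θ = atan2(y, x) = -89.88°; adding 360° gives 270.1°.

270.1°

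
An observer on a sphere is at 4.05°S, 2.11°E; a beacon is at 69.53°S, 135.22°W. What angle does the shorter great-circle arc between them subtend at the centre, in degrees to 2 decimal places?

100.97°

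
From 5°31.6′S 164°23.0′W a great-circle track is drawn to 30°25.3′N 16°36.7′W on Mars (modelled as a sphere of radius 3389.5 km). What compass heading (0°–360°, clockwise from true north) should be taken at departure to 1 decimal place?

With φ₁ = -0.0965, φ₂ = 0.5310, Δλ = 2.5791 rad, the forward-azimuth formula gives
θ = atan2( sin Δλ cos φ₂ , cos φ₁ sin φ₂ − sin φ₁ cos φ₂ cos Δλ ) = atan2(0.4599, 0.4338) = 46.67°.
So the initial bearing is 46.7°.

46.7°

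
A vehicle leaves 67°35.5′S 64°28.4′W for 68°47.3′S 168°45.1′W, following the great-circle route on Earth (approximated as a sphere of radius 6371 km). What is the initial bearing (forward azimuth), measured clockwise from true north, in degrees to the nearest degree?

219°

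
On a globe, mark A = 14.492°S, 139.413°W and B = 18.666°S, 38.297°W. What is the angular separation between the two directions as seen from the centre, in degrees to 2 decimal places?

95.55°

Let φ₁ = -0.2529 rad, φ₂ = -0.3258 rad, and Δλ = 1.7648 rad.
cos c = sin φ₁ sin φ₂ + cos φ₁ cos φ₂ cos Δλ = (-0.2502)(-0.3201) + (0.9682)(0.9474)(-0.1928) = -0.09675,
so c = arccos(-0.09675) = 1.66770 rad.
So the angular separation is 95.55°.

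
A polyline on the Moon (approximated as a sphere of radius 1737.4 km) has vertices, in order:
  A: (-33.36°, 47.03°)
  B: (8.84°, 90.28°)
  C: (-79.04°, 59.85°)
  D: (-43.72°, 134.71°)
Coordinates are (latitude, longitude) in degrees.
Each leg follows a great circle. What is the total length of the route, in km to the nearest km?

5842 km

Leg A→B: central angle 1.0279 rad, distance 1785.9 km.
Leg B→C: central angle 1.5597 rad, distance 2709.8 km.
Leg C→D: central angle 0.7750 rad, distance 1346.5 km.
Total: 1785.9 + 2709.8 + 1346.5 ≈ 5842 km.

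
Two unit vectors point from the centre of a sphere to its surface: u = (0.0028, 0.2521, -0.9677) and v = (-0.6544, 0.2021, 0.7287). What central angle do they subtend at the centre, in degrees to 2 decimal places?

u·v = -0.6560; |u| = 1.0000, |v| = 1.0000.
cos θ = (u·v)/(|u||v|) = -0.6560, so θ = 131.00°.

131.00°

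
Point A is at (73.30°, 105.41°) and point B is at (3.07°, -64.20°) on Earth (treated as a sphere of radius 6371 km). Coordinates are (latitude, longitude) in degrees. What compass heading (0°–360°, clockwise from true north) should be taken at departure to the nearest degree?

349°

With φ₁ = 1.2793, φ₂ = 0.0536, Δλ = -2.9603 rad, the forward-azimuth formula gives
θ = atan2( sin Δλ cos φ₂ , cos φ₁ sin φ₂ − sin φ₁ cos φ₂ cos Δλ ) = atan2(-0.1801, 0.9562) = -10.67°.
Adding 360° brings this into [0°, 360°): 349°.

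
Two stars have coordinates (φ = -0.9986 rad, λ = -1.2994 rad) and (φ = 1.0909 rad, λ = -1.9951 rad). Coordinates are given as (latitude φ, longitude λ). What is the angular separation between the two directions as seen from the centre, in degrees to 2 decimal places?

In radians: φ₁ = -0.9986, φ₂ = 1.0909, Δλ = -39.861° = -0.6957 rad.
Haversine: a = sin²(Δφ/2) + cos φ₁ cos φ₂ sin²(Δλ/2) = 0.7479 + (0.5415)(0.4617)(0.1162) = 0.77693.
Central angle c = 2·arcsin(√a) = 2.15778 rad.
So the angular separation is 123.63°.

123.63°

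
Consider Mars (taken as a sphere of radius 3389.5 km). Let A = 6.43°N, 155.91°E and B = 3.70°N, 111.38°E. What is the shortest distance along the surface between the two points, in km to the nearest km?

2628 km

In radians: φ₁ = 0.1122, φ₂ = 0.0646, Δλ = -44.530° = -0.7772 rad.
Haversine: a = sin²(Δφ/2) + cos φ₁ cos φ₂ sin²(Δλ/2) = 0.0006 + (0.9937)(0.9979)(0.1436) = 0.14293.
Central angle c = 2·arcsin(√a) = 0.77539 rad.
Distance = R·c = 3389.5 × 0.7754 ≈ 2628 km.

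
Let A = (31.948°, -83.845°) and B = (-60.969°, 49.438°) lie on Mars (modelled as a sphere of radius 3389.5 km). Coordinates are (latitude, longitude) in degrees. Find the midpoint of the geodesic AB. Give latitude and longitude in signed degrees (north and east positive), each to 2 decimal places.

-28.91°, -49.44°

The central angle between A and B is δ = 2.4113 rad.
With f = 0.5, the slerp weights are sin((1−f)δ)/sin δ = 1.4002 and sin(fδ)/sin δ = 1.4002.
Weighted sum of the unit vectors: (1.4002)·(0.0910,-0.8436,0.5291) + (1.4002)·(0.3156,0.3687,-0.8744) = (0.5693, -0.6651, -0.4834).
Converting back: φ = atan2(z, √(x²+y²)) = -28.91°, λ = atan2(y, x) = -49.44°.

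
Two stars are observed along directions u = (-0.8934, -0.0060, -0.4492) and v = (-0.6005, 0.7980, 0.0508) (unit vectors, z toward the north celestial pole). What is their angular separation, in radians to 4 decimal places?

1.0369 rad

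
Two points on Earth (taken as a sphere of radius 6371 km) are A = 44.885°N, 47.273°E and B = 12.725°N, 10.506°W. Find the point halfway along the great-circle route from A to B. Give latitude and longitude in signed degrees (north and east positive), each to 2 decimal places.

Central angle δ = 1.0193 rad. Interpolating on the sphere with fraction f = 0.5:
P = [sin((1−f)δ)·A + sin(fδ)·B] / sin δ = 0.5728·A + 0.5728·B in Cartesian coordinates,
giving P = (0.8247, 0.1963, 0.5304), i.e. latitude 32.03°, longitude 13.39°.

32.03°, 13.39°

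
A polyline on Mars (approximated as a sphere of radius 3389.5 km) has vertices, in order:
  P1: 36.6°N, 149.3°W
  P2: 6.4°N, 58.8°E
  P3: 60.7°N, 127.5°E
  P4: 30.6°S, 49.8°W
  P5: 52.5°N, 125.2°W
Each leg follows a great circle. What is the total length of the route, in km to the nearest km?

27172 km

Leg P1→P2: central angle 2.2618 rad, distance 7666.4 km.
Leg P2→P3: central angle 1.2934 rad, distance 4383.9 km.
Leg P3→P4: central angle 2.6153 rad, distance 8864.6 km.
Leg P4→P5: central angle 1.8460 rad, distance 6257.1 km.
Total: 7666.4 + 4383.9 + 8864.6 + 6257.1 ≈ 27172 km.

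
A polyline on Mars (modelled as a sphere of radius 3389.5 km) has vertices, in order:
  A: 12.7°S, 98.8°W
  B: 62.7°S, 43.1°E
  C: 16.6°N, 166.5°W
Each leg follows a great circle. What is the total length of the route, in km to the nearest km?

Leg A→B: central angle 1.7282 rad, distance 5857.7 km.
Leg B→C: central angle 2.2602 rad, distance 7660.8 km.
Total: 5857.7 + 7660.8 ≈ 13518 km.

13518 km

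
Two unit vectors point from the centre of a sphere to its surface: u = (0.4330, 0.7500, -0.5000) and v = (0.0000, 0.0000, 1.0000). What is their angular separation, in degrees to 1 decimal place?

120.0°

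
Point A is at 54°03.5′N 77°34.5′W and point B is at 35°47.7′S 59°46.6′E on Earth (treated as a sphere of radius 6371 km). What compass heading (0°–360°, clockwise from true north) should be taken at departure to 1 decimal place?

75.7°

Δλ = 137.352° = 2.3972 rad.
y = sin Δλ · cos φ₂ = (0.6775)(0.8111) = 0.5495
x = cos φ₁ sin φ₂ − sin φ₁ cos φ₂ cos Δλ = (0.5870)(-0.5849) − (0.8096)(0.8111)(-0.7355) = 0.1397
θ = atan2(y, x) = 75.74°, so the bearing is 75.7°.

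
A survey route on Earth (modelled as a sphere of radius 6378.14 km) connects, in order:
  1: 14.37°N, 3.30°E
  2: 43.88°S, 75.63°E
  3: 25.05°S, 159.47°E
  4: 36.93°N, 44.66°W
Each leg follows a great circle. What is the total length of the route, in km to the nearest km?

34803 km

Leg 1→2: central angle 1.5309 rad, distance 9764.1 km.
Leg 2→3: central angle 1.1987 rad, distance 7645.6 km.
Leg 3→4: central angle 2.7271 rad, distance 17393.5 km.
Total: 9764.1 + 7645.6 + 17393.5 ≈ 34803 km.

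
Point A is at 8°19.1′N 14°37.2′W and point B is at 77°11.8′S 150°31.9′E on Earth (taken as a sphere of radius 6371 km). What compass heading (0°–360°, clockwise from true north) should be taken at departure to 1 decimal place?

176.5°

With φ₁ = 0.1452, φ₂ = -1.3473, Δλ = 2.8824 rad, the forward-azimuth formula gives
θ = atan2( sin Δλ cos φ₂ , cos φ₁ sin φ₂ − sin φ₁ cos φ₂ cos Δλ ) = atan2(0.0568, -0.9339) = 176.52°.
So the initial bearing is 176.5°.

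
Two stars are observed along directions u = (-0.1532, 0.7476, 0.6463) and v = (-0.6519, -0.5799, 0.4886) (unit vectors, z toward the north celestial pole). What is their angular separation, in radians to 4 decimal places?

1.5887 rad

u·v = -0.0179; |u| = 1.0000, |v| = 1.0000.
cos θ = (u·v)/(|u||v|) = -0.0179, so θ = 1.5887 rad.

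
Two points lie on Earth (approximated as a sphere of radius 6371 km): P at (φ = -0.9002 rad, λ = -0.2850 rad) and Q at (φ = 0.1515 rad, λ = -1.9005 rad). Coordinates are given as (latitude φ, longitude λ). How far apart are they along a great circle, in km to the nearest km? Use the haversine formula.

In radians: φ₁ = -0.9002, φ₂ = 0.1515, Δλ = -92.561° = -1.6155 rad.
Haversine: a = sin²(Δφ/2) + cos φ₁ cos φ₂ sin²(Δλ/2) = 0.2520 + (0.6215)(0.9885)(0.5223) = 0.57285.
Central angle c = 2·arcsin(√a) = 1.71701 rad.
Distance = R·c = 6371 × 1.7170 ≈ 10939 km.

10939 km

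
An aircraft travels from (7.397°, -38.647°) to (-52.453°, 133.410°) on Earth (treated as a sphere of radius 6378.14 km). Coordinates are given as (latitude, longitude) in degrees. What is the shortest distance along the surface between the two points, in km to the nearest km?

14970 km

With latitudes φ₁ = 7.397°, φ₂ = -52.453° and longitude difference Δλ = 172.057°:
cos c = sin φ₁ sin φ₂ + cos φ₁ cos φ₂ cos Δλ = (0.1287)(-0.7929) + (0.9917)(0.6094)(-0.9904) = -0.70062,
so c = arccos(-0.70062) = 2.34706 rad.
Distance = R·c = 6378.14 × 2.3471 ≈ 14970 km.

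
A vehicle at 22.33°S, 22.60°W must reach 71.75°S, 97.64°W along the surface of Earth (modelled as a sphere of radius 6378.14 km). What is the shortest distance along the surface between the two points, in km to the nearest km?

Let φ₁ = -0.3897 rad, φ₂ = -1.2523 rad, and Δλ = -1.3097 rad.
cos c = sin φ₁ sin φ₂ + cos φ₁ cos φ₂ cos Δλ = (-0.3799)(-0.9497) + (0.9250)(0.3132)(0.2581) = 0.43561,
so c = arccos(0.43561) = 1.12008 rad.
Distance = R·c = 6378.14 × 1.1201 ≈ 7144 km.

7144 km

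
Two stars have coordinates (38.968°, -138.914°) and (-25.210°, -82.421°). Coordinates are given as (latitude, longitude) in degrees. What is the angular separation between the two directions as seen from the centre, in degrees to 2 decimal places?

In radians: φ₁ = 0.6801, φ₂ = -0.4400, Δλ = 56.493° = 0.9860 rad.
cos c = sin φ₁ sin φ₂ + cos φ₁ cos φ₂ cos Δλ = (0.6289)(-0.4259) + (0.7775)(0.9048)(0.5520) = 0.12046,
so c = arccos(0.12046) = 1.45004 rad.
So the angular separation is 83.08°.

83.08°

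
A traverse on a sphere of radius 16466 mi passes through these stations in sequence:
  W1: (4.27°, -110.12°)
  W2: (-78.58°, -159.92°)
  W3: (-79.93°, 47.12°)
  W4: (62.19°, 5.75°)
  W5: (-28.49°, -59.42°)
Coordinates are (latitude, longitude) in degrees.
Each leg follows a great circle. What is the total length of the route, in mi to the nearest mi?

102393 mi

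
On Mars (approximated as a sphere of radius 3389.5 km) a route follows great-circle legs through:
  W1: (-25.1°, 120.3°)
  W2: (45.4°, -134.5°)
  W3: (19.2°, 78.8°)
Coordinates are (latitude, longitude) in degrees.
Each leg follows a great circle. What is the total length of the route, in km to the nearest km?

Leg W1→W2: central angle 2.0587 rad, distance 6977.9 km.
Leg W2→W3: central angle 1.8966 rad, distance 6428.5 km.
Total: 6977.9 + 6428.5 ≈ 13406 km.

13406 km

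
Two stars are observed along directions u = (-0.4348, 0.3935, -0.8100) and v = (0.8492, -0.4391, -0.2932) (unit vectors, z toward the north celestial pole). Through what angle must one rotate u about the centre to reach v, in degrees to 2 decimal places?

u·v = -0.3045; |u| = 1.0000, |v| = 1.0000.
cos θ = (u·v)/(|u||v|) = -0.3045, so θ = 107.73°.

107.73°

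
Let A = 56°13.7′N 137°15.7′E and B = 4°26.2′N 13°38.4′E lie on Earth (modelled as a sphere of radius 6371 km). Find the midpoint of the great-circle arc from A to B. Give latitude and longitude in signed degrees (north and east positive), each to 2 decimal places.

The central angle between A and B is δ = 1.8158 rad.
With f = 0.5, the slerp weights are sin((1−f)δ)/sin δ = 0.8125 and sin(fδ)/sin δ = 0.8125.
Weighted sum of the unit vectors: (0.8125)·(-0.4083,0.3773,0.8313) + (0.8125)·(0.9689,0.2351,0.0774) = (0.4555, 0.4975, 0.7382).
Converting back: φ = atan2(z, √(x²+y²)) = 47.58°, λ = atan2(y, x) = 47.53°.

47.58°, 47.53°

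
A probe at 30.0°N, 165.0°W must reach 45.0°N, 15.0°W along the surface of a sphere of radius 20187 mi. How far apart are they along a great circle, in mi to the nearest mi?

35297 mi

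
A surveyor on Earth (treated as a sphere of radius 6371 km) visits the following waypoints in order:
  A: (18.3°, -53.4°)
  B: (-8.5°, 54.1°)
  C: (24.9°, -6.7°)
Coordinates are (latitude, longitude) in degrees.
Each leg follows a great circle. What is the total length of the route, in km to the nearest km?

19698 km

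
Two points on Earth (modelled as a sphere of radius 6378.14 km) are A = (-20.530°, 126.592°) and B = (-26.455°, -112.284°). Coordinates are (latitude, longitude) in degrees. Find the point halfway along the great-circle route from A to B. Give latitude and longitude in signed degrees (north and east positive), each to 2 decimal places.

Central angle δ = 1.8516 rad. Interpolating on the sphere with fraction f = 0.5:
P = [sin((1−f)δ)·A + sin(fδ)·B] / sin δ = 0.8317·A + 0.8317·B in Cartesian coordinates,
giving P = (-0.7466, -0.0636, -0.6622), i.e. latitude -41.47°, longitude -175.13°.

-41.47°, -175.13°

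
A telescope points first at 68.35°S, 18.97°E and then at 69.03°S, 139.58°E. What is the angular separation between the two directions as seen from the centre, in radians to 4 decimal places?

In radians: φ₁ = -1.1929, φ₂ = -1.2048, Δλ = 120.610° = 2.1050 rad.
Haversine: a = sin²(Δφ/2) + cos φ₁ cos φ₂ sin²(Δλ/2) = 0.0000 + (0.3689)(0.3579)(0.7546) = 0.09967.
Central angle c = 2·arcsin(√a) = 0.64239 rad.
So the angular separation is 0.6424 rad.

0.6424 rad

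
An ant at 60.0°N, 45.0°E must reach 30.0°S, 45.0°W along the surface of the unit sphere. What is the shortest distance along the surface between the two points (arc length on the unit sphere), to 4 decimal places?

2.0186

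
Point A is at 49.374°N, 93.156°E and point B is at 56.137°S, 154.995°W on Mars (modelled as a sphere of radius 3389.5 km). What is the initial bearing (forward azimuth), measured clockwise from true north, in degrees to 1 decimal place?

Δλ = 111.849° = 1.9521 rad.
y = sin Δλ · cos φ₂ = (0.9282)(0.5572) = 0.5172
x = cos φ₁ sin φ₂ − sin φ₁ cos φ₂ cos Δλ = (0.6511)(-0.8304) − (0.7590)(0.5572)(-0.3722) = -0.3833
θ = atan2(y, x) = 126.54°, so the bearing is 126.5°.

126.5°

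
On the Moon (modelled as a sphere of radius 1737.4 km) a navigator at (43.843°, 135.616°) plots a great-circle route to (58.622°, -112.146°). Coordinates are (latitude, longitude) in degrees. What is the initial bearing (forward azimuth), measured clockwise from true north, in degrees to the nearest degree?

33°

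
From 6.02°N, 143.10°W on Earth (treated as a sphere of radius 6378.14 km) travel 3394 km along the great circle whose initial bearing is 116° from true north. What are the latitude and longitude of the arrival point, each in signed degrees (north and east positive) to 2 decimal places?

Angular distance δ = d/R = 3394/6378.14 = 0.53213 rad; initial bearing θ = 2.0246 rad.
sin φ₂ = sin φ₁ cos δ + cos φ₁ sin δ cos θ = (0.1049)(0.8617) + (0.9945)(0.5074)(-0.4384) = -0.1308, so φ₂ = -7.52°.
Δλ = atan2(sin θ sin δ cos φ₁, cos δ − sin φ₁ sin φ₂) = atan2(0.4535, 0.8754) = 27.385°.
λ₂ = -143.100° + 27.385° = -115.71°.

-7.52°, -115.71°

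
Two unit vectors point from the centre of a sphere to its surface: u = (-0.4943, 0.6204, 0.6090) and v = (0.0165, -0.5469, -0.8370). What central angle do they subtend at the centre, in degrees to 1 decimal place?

149.0°

u·v = -0.8572; |u| = 1.0001, |v| = 1.0000.
cos θ = (u·v)/(|u||v|) = -0.8572, so θ = 149.0°.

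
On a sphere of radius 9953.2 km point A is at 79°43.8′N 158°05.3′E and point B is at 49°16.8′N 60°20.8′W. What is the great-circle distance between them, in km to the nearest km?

With latitudes φ₁ = 79.730°, φ₂ = 49.280° and longitude difference Δλ = 141.565°:
cos c = sin φ₁ sin φ₂ + cos φ₁ cos φ₂ cos Δλ = (0.9840)(0.7579) + (0.1783)(0.6524)(-0.7833) = 0.65466,
so c = arccos(0.65466) = 0.85707 rad.
Distance = R·c = 9953.2 × 0.8571 ≈ 8531 km.

8531 km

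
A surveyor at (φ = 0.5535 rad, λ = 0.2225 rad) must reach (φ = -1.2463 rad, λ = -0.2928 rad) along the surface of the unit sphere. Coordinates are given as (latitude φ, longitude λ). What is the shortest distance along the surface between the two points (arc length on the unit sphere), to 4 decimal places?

1.8361

In radians: φ₁ = 0.5535, φ₂ = -1.2463, Δλ = -29.525° = -0.5153 rad.
cos c = sin φ₁ sin φ₂ + cos φ₁ cos φ₂ cos Δλ = (0.5257)(-0.9478) + (0.8507)(0.3188)(0.8701) = -0.26223,
so c = arccos(-0.26223) = 1.83613 rad.
On the unit sphere the arc length equals the central angle: 1.8361.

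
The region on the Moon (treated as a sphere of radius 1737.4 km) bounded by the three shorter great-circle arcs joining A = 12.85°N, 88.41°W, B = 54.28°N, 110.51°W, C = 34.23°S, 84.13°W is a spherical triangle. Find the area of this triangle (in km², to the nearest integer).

304660 km²

Side lengths (central angles): a = 1.5951, b = 0.8248, c = 0.7842 rad; semiperimeter s = 1.6020.
By l'Huilier's theorem, tan(E/4) = √[tan(s/2) tan((s−a)/2) tan((s−b)/2) tan((s−c)/2)], giving spherical excess E = 0.1009 rad.
Area = E·R² = 0.1009 × (1737.4)² ≈ 304660 km².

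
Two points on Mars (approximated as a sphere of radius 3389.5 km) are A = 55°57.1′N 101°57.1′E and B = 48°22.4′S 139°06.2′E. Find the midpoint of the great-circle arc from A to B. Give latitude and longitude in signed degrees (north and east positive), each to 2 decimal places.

4.00°, 122.17°

Central angle δ = 1.8996 rad. Interpolating on the sphere with fraction f = 0.5:
P = [sin((1−f)δ)·A + sin(fδ)·B] / sin δ = 0.8593·A + 0.8593·B in Cartesian coordinates,
giving P = (-0.5311, 0.8444, 0.0697), i.e. latitude 4.00°, longitude 122.17°.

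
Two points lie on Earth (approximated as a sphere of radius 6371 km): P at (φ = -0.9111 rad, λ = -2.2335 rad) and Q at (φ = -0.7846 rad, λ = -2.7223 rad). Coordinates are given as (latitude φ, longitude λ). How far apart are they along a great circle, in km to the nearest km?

Let φ₁ = -0.9111 rad, φ₂ = -0.7846 rad, and Δλ = -0.4888 rad.
Haversine: a = sin²(Δφ/2) + cos φ₁ cos φ₂ sin²(Δλ/2) = 0.0040 + (0.6129)(0.7077)(0.0586) = 0.02939.
Central angle c = 2·arcsin(√a) = 0.34457 rad.
Distance = R·c = 6371 × 0.3446 ≈ 2195 km.

2195 km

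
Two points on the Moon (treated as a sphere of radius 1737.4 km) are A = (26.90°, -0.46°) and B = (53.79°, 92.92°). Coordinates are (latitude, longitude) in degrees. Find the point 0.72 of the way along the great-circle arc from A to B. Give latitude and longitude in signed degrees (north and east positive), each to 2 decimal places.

55.59°, 58.56°

The central angle between A and B is δ = 1.2303 rad.
With f = 0.72, the slerp weights are sin((1−f)δ)/sin δ = 0.3583 and sin(fδ)/sin δ = 0.8216.
Weighted sum of the unit vectors: (0.3583)·(0.8918,-0.0072,0.4524) + (0.8216)·(-0.0301,0.5900,0.8069) = (0.2948, 0.4822, 0.8250).
Converting back: φ = atan2(z, √(x²+y²)) = 55.59°, λ = atan2(y, x) = 58.56°.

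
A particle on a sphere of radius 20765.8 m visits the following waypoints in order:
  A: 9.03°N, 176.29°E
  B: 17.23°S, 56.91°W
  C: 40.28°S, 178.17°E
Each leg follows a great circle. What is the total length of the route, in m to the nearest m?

83627 m

Leg A→B: central angle 2.2288 rad, distance 46282.9 m.
Leg B→C: central angle 1.7984 rad, distance 37344.3 m.
Total: 46282.9 + 37344.3 ≈ 83627 m.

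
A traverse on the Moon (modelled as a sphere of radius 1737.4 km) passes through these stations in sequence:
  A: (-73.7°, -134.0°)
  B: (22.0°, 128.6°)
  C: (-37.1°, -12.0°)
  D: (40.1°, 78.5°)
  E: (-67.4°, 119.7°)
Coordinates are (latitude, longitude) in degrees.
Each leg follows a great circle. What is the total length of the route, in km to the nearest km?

Leg A→B: central angle 1.9748 rad, distance 3430.9 km.
Leg B→C: central angle 2.4938 rad, distance 4332.7 km.
Leg C→D: central angle 1.9756 rad, distance 3432.5 km.
Leg D→E: central angle 1.9536 rad, distance 3394.1 km.
Total: 3430.9 + 4332.7 + 3432.5 + 3394.1 ≈ 14590 km.

14590 km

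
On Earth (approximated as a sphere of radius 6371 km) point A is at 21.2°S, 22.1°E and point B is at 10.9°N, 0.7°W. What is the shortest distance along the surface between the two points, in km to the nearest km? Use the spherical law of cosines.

4352 km

With latitudes φ₁ = -21.200°, φ₂ = 10.900° and longitude difference Δλ = -22.800°:
cos c = sin φ₁ sin φ₂ + cos φ₁ cos φ₂ cos Δλ = (-0.3616)(0.1891) + (0.9323)(0.9820)(0.9219) = 0.77559,
so c = arccos(0.77559) = 0.68315 rad.
Distance = R·c = 6371 × 0.6832 ≈ 4352 km.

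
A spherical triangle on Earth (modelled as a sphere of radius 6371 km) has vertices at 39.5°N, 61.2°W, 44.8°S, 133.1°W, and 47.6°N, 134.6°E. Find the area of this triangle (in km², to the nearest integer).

Side lengths (central angles): a = 2.1407, b = 1.6017, c = 1.8526 rad; semiperimeter s = 2.7975.
By l'Huilier's theorem, tan(E/4) = √[tan(s/2) tan((s−a)/2) tan((s−b)/2) tan((s−c)/2)], giving spherical excess E = 2.7620 rad.
Area = E·R² = 2.7620 × (6371)² ≈ 112108998 km².

112108998 km²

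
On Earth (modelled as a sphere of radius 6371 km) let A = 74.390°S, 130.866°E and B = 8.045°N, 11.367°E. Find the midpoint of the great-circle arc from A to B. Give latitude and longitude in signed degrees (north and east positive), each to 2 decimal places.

-42.80°, 26.64°

The central angle between A and B is δ = 1.8400 rad.
With f = 0.5, the slerp weights are sin((1−f)δ)/sin δ = 0.8253 and sin(fδ)/sin δ = 0.8253.
Weighted sum of the unit vectors: (0.8253)·(-0.1761,0.2035,-0.9631) + (0.8253)·(0.9707,0.1952,0.1400) = (0.6559, 0.3290, -0.6794).
Converting back: φ = atan2(z, √(x²+y²)) = -42.80°, λ = atan2(y, x) = 26.64°.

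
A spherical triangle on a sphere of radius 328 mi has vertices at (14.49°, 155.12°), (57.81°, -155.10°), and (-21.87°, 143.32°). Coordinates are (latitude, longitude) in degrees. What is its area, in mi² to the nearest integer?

Side lengths (central angles): a = 1.6508, b = 0.6660, c = 0.9946 rad; semiperimeter s = 1.6557.
By l'Huilier's theorem, tan(E/4) = √[tan(s/2) tan((s−a)/2) tan((s−b)/2) tan((s−c)/2)], giving spherical excess E = 0.0888 rad.
Area = E·R² = 0.0888 × (328)² ≈ 9552 mi².

9552 mi²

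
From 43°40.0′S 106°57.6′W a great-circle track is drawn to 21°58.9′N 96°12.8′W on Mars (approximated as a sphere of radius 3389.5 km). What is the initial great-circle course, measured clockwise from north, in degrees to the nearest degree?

Δλ = 10.747° = 0.1876 rad.
y = sin Δλ · cos φ₂ = (0.1865)(0.9273) = 0.1729
x = cos φ₁ sin φ₂ − sin φ₁ cos φ₂ cos Δλ = (0.7234)(0.3743) − (-0.6905)(0.9273)(0.9825) = 0.8998
θ = atan2(y, x) = 10.88°, so the bearing is 11°.

11°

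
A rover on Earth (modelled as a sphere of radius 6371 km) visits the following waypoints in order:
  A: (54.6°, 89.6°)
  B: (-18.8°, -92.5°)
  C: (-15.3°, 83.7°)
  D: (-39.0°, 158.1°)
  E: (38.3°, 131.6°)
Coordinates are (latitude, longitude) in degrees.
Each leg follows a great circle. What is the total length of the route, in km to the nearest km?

Leg A→B: central angle 2.5161 rad, distance 16030.3 km.
Leg B→C: central angle 2.5429 rad, distance 16200.6 km.
Leg C→D: central angle 1.1943 rad, distance 7609.0 km.
Leg D→E: central angle 1.4144 rad, distance 9011.1 km.
Total: 16030.3 + 16200.6 + 7609.0 + 9011.1 ≈ 48851 km.

48851 km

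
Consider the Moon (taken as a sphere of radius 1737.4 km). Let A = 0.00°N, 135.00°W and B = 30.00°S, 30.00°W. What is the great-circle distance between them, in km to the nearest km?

With latitudes φ₁ = 0.000°, φ₂ = -30.000° and longitude difference Δλ = 105.000°:
cos c = sin φ₁ sin φ₂ + cos φ₁ cos φ₂ cos Δλ = (0.0000)(-0.5000) + (1.0000)(0.8660)(-0.2588) = -0.22414,
so c = arccos(-0.22414) = 1.79686 rad.
Distance = R·c = 1737.4 × 1.7969 ≈ 3122 km.

3122 km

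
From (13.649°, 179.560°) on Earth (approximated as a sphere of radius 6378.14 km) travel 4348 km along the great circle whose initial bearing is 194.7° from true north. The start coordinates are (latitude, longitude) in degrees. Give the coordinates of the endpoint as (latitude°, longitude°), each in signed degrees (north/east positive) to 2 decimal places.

-24.14°, 169.47°

Angular distance δ = d/R = 4348/6378.14 = 0.68170 rad; initial bearing θ = 3.3982 rad.
sin φ₂ = sin φ₁ cos δ + cos φ₁ sin δ cos θ = (0.2360)(0.7765) + (0.9718)(0.6301)(-0.9673) = -0.4090, so φ₂ = -24.14°.
Δλ = atan2(sin θ sin δ cos φ₁, cos δ − sin φ₁ sin φ₂) = atan2(-0.1554, 0.8730) = -10.092°.
λ₂ = 179.560° − 10.092° = 169.47°.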